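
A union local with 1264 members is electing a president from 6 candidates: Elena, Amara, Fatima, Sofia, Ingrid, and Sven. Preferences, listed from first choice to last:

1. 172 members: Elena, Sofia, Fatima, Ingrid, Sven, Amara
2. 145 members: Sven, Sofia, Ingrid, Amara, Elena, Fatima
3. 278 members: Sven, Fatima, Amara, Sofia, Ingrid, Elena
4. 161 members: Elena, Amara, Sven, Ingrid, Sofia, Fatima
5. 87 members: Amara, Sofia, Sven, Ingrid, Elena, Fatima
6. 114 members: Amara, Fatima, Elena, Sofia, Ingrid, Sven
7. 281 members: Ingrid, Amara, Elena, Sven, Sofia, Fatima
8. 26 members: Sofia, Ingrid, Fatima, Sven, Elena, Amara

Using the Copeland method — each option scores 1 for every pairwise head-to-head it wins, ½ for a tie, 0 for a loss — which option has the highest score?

Elena: beats Fatima, Sofia, and Sven; loses to Amara and Ingrid → score 3.
Amara: beats Elena, Fatima, Sofia, Ingrid, and Sven → score 5.
Fatima: loses to Elena, Amara, Sofia, Ingrid, and Sven → score 0.
Sofia: beats Fatima and Ingrid; loses to Elena, Amara, and Sven → score 2.
Ingrid: beats Elena and Fatima; loses to Amara, Sofia, and Sven → score 2.
Sven: beats Fatima, Sofia, and Ingrid; loses to Elena and Amara → score 3.
Amara has the best pairwise record.

Amara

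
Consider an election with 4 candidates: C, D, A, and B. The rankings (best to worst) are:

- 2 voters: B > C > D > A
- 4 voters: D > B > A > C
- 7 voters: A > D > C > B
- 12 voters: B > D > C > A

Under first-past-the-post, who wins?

B

First-place votes: C 0, D 4, A 7, B 14.
B has the most first-place votes.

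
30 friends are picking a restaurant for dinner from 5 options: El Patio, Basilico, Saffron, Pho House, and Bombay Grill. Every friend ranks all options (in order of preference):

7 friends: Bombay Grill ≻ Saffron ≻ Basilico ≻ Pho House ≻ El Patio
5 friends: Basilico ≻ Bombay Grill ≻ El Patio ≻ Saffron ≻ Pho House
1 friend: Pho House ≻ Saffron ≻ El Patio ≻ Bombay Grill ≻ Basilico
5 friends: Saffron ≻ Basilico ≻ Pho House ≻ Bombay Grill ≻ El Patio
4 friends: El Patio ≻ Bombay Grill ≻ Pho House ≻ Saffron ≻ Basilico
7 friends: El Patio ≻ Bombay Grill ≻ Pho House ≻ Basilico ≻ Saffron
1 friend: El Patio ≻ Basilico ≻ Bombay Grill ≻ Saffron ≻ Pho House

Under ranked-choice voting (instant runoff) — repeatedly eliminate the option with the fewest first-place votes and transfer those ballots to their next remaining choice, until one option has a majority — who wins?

Round 1: El Patio 12, Basilico 5, Saffron 5, Pho House 1, Bombay Grill 7. Eliminate Pho House.
Round 2: El Patio 12, Basilico 5, Saffron 6, Bombay Grill 7. Eliminate Basilico.
Round 3: El Patio 12, Saffron 6, Bombay Grill 12. Eliminate Saffron.
Round 4: El Patio 13, Bombay Grill 17. Bombay Grill has a majority.

Bombay Grill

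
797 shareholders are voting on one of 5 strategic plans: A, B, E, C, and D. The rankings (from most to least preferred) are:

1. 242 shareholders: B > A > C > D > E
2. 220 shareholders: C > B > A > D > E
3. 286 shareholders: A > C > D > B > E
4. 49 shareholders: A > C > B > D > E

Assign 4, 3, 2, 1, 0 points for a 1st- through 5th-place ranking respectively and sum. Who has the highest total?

A

A: 242·3 + 220·2 + 286·4 + 49·4 = 2506
B: 242·4 + 220·3 + 286·1 + 49·2 = 2012
E: 242·0 + 220·0 + 286·0 + 49·0 = 0
C: 242·2 + 220·4 + 286·3 + 49·3 = 2369
D: 242·1 + 220·1 + 286·2 + 49·1 = 1083
A has the highest Borda score (2506).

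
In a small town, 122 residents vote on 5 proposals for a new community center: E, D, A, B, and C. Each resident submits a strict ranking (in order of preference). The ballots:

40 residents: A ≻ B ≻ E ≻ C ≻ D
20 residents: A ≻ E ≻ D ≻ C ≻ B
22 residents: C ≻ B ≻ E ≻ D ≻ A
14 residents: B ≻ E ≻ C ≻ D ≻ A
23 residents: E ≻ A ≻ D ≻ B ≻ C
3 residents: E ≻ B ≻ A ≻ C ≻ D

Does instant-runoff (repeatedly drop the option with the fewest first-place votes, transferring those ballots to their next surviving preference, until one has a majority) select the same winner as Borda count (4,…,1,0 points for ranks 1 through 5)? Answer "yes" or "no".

yes

Instant-runoff — R1 E 26, D 0, A 60, B 14, C 22 (D out); R2 E 26, A 60, B 14, C 22 (B out); R3 E 40, A 60, C 22 (C out); R4 E 62, A 60 (E winner). Winner: E.
Borda — scores: E 330, D 122, A 315, B 274, C 179. Winner: E.
The two methods agree.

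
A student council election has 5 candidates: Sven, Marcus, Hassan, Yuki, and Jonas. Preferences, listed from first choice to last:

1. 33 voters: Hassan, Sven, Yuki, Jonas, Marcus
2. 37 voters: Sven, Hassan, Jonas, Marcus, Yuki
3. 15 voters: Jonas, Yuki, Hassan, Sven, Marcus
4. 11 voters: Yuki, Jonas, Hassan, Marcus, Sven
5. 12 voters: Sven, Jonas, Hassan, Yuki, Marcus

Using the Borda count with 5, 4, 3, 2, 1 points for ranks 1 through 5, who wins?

Hassan

Sven: 33·4 + 37·5 + 15·2 + 11·1 + 12·5 = 418
Marcus: 33·1 + 37·2 + 15·1 + 11·2 + 12·1 = 156
Hassan: 33·5 + 37·4 + 15·3 + 11·3 + 12·3 = 427
Yuki: 33·3 + 37·1 + 15·4 + 11·5 + 12·2 = 275
Jonas: 33·2 + 37·3 + 15·5 + 11·4 + 12·4 = 344
Hassan has the highest Borda score (427).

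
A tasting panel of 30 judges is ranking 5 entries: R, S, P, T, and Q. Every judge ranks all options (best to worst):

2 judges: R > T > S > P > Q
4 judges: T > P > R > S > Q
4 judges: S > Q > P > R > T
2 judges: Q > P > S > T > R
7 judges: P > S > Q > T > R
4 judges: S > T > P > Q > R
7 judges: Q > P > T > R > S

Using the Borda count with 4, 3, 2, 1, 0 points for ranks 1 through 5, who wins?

R: 2·4 + 4·2 + 4·1 + 2·0 + 7·0 + 4·0 + 7·1 = 27
S: 2·2 + 4·1 + 4·4 + 2·2 + 7·3 + 4·4 + 7·0 = 65
P: 2·1 + 4·3 + 4·2 + 2·3 + 7·4 + 4·2 + 7·3 = 85
T: 2·3 + 4·4 + 4·0 + 2·1 + 7·1 + 4·3 + 7·2 = 57
Q: 2·0 + 4·0 + 4·3 + 2·4 + 7·2 + 4·1 + 7·4 = 66
P has the highest Borda score (85).

P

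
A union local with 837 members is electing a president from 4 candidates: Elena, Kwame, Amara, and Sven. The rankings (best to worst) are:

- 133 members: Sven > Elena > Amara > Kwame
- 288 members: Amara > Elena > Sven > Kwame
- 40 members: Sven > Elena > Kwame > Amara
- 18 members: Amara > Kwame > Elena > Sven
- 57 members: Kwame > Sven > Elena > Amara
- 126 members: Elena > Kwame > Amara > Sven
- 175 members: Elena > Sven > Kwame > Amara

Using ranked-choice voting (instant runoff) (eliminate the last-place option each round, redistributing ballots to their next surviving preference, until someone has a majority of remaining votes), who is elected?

Elena

Round 1: Elena 301, Kwame 57, Amara 306, Sven 173. Eliminate Kwame.
Round 2: Elena 301, Amara 306, Sven 230. Eliminate Sven.
Round 3: Elena 531, Amara 306. Elena has a majority.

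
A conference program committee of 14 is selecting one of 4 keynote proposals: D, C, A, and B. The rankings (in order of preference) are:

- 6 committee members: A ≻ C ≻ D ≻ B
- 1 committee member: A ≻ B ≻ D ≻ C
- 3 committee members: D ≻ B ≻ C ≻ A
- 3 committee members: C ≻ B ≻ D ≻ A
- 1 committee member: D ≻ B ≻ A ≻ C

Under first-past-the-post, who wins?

A

First-place votes: D 4, C 3, A 7, B 0.
A has the most first-place votes.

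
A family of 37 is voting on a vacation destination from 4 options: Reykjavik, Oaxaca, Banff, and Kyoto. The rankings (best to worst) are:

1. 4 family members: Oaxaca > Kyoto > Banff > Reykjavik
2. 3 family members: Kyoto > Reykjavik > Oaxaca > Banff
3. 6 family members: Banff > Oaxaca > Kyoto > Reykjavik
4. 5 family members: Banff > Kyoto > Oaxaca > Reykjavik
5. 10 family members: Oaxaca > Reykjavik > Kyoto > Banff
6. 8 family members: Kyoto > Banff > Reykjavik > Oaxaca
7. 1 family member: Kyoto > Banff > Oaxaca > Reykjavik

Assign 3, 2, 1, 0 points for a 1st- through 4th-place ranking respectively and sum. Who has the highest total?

Reykjavik: 4·0 + 3·2 + 6·0 + 5·0 + 10·2 + 8·1 + 1·0 = 34
Oaxaca: 4·3 + 3·1 + 6·2 + 5·1 + 10·3 + 8·0 + 1·1 = 63
Banff: 4·1 + 3·0 + 6·3 + 5·3 + 10·0 + 8·2 + 1·2 = 55
Kyoto: 4·2 + 3·3 + 6·1 + 5·2 + 10·1 + 8·3 + 1·3 = 70
Kyoto has the highest Borda score (70).

Kyoto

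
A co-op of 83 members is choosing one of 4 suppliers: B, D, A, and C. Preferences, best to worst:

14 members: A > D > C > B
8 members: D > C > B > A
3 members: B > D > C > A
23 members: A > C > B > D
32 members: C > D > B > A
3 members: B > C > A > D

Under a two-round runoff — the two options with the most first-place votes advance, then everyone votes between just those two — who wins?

C

Round 1 first-place votes: B 6, D 8, A 37, C 32.
A and C advance.
Runoff: A is preferred to C by 37 voters; C by 46.
C wins the runoff.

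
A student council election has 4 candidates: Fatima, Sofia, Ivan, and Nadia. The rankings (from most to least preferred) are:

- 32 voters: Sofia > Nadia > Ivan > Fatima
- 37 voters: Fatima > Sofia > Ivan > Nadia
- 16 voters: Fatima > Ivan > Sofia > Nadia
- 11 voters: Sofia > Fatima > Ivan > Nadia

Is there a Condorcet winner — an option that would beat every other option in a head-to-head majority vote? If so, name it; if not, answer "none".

Fatima

Fatima vs Sofia: 53–43 for Fatima.
Fatima vs Ivan: 64–32 for Fatima.
Fatima vs Nadia: 64–32 for Fatima.
Fatima beats every other option head-to-head.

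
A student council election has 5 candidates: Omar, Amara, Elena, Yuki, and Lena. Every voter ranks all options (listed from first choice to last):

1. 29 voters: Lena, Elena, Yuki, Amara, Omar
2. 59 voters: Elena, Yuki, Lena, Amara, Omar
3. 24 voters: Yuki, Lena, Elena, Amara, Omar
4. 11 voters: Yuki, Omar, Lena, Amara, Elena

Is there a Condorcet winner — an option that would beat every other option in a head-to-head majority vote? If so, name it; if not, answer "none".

none

Checking pairwise contests:
Amara beats Omar 112–11.
Elena beats Amara 112–11.
Lena beats Elena 64–59.
Elena beats Yuki 88–35.
Yuki beats Lena 94–29.
Every option loses at least one head-to-head, so there is no Condorcet winner.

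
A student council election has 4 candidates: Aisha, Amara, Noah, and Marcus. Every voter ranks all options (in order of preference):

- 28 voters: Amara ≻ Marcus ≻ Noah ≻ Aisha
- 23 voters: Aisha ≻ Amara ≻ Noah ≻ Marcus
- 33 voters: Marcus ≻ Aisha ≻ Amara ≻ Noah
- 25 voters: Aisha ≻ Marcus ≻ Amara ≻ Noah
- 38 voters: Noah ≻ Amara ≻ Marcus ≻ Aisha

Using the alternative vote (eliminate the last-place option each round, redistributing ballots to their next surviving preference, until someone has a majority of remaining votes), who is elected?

Marcus

Round 1: Aisha 48, Amara 28, Noah 38, Marcus 33. Eliminate Amara.
Round 2: Aisha 48, Noah 38, Marcus 61. Eliminate Noah.
Round 3: Aisha 48, Marcus 99. Marcus has a majority.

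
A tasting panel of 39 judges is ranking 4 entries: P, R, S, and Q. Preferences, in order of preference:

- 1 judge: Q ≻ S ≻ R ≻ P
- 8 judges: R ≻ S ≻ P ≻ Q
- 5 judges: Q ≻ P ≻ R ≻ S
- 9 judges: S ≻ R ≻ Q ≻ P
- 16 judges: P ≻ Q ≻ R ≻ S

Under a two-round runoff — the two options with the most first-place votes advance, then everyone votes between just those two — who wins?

P

Round 1 first-place votes: P 16, R 8, S 9, Q 6.
P and S advance.
Runoff: P is preferred to S by 21 voters; S by 18.
P wins the runoff.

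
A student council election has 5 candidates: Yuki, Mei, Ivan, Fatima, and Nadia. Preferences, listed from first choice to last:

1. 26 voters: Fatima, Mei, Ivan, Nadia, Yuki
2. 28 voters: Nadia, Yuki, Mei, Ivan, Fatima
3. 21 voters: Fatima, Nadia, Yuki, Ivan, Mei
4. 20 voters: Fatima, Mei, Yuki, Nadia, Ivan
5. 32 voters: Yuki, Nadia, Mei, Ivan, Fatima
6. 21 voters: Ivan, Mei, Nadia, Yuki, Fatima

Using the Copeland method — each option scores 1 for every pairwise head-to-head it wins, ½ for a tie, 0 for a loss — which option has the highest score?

Yuki: beats Mei, Ivan, and Fatima; loses to Nadia → score 3.
Mei: beats Ivan and Fatima; loses to Yuki and Nadia → score 2.
Ivan: beats Fatima; loses to Yuki, Mei, and Nadia → score 1.
Fatima: loses to Yuki, Mei, Ivan, and Nadia → score 0.
Nadia: beats Yuki, Mei, Ivan, and Fatima → score 4.
Nadia has the best pairwise record.

Nadia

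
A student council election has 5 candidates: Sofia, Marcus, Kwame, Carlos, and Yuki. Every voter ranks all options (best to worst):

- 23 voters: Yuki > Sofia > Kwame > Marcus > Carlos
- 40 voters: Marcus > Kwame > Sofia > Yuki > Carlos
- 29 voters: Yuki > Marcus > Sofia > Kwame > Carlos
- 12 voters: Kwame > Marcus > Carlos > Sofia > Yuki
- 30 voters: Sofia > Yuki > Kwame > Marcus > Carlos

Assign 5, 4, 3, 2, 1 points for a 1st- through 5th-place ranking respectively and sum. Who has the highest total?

Sofia: 23·4 + 40·3 + 29·3 + 12·2 + 30·5 = 473
Marcus: 23·2 + 40·5 + 29·4 + 12·4 + 30·2 = 470
Kwame: 23·3 + 40·4 + 29·2 + 12·5 + 30·3 = 437
Carlos: 23·1 + 40·1 + 29·1 + 12·3 + 30·1 = 158
Yuki: 23·5 + 40·2 + 29·5 + 12·1 + 30·4 = 472
Sofia has the highest Borda score (473).

Sofia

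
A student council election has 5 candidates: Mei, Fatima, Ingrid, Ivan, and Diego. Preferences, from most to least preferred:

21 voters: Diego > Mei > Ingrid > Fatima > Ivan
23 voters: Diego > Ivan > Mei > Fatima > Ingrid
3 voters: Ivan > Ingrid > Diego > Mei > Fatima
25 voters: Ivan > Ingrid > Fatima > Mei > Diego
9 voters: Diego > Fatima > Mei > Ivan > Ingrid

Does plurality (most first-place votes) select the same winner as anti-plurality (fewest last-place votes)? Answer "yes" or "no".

no

Plurality — first-place votes: Mei 0, Fatima 0, Ingrid 0, Ivan 28, Diego 53. Winner: Diego.
Anti-plurality — last-place votes: Mei 0, Fatima 3, Ingrid 32, Ivan 21, Diego 25. Winner: Mei.
The two methods disagree.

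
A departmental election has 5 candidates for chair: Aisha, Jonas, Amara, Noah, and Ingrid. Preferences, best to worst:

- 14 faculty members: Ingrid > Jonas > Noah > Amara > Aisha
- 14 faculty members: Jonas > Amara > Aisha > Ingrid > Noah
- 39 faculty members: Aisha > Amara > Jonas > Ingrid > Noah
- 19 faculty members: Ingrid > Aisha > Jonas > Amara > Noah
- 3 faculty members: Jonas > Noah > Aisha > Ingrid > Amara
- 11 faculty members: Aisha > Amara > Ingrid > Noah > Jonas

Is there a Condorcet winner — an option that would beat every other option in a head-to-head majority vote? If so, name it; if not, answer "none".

Aisha

Aisha vs Jonas: 69–31 for Aisha.
Aisha vs Amara: 72–28 for Aisha.
Aisha vs Noah: 83–17 for Aisha.
Aisha vs Ingrid: 67–33 for Aisha.
Aisha beats every other option head-to-head.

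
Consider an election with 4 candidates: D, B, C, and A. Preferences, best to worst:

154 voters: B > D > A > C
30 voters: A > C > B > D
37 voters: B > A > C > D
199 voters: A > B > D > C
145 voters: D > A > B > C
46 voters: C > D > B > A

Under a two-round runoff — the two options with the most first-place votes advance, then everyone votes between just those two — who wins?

Round 1 first-place votes: D 145, B 191, C 46, A 229.
A and B advance.
Runoff: A is preferred to B by 374 voters; B by 237.
A wins the runoff.

A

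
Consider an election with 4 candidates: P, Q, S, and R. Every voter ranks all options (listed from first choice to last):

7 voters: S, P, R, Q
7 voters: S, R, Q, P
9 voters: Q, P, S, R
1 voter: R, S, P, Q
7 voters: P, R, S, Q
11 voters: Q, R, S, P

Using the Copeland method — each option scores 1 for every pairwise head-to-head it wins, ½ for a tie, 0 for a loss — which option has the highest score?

S

P: beats R; loses to Q and S → score 1.
Q: beats P; loses to S and R → score 1.
S: beats P, Q, and R → score 3.
R: beats Q; loses to P and S → score 1.
S has the best pairwise record.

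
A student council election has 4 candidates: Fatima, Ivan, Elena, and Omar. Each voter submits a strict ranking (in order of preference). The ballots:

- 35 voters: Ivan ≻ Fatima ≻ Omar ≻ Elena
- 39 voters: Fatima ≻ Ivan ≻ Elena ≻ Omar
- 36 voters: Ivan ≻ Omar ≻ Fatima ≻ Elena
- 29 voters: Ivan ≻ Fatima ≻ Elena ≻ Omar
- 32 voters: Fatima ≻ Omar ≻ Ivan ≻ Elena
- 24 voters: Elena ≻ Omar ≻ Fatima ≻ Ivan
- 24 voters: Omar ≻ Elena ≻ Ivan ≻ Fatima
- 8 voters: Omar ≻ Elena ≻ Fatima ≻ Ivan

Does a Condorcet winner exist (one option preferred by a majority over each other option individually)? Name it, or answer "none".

Ivan vs Fatima: 124–103 for Ivan.
Ivan vs Elena: 171–56 for Ivan.
Ivan vs Omar: 139–88 for Ivan.
Ivan beats every other option head-to-head.

Ivan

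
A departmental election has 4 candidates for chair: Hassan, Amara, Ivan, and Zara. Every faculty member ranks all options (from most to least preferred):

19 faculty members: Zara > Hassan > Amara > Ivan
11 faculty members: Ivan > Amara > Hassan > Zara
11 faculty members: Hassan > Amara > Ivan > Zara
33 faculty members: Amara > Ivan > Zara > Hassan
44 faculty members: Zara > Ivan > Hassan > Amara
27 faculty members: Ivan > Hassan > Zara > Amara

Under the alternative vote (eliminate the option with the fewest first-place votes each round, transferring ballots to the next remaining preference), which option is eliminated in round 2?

Ivan

Round 1: Hassan 11, Amara 33, Ivan 38, Zara 63. Eliminate Hassan.
Round 2: Amara 44, Ivan 38, Zara 63. Eliminate Ivan.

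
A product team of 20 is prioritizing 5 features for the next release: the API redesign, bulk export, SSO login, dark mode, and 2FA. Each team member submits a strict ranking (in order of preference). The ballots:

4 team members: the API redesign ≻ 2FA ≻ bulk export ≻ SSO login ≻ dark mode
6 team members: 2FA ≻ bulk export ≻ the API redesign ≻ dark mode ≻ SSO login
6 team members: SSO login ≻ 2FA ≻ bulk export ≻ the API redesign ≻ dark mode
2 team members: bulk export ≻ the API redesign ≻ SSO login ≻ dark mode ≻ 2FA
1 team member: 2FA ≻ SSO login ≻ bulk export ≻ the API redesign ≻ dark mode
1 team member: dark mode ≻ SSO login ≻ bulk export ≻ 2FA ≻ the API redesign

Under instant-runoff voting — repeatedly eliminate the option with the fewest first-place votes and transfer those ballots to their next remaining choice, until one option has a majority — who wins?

2FA

Round 1: the API redesign 4, bulk export 2, SSO login 6, dark mode 1, 2FA 7. Eliminate dark mode.
Round 2: the API redesign 4, bulk export 2, SSO login 7, 2FA 7. Eliminate bulk export.
Round 3: the API redesign 6, SSO login 7, 2FA 7. Eliminate the API redesign.
Round 4: SSO login 9, 2FA 11. 2FA has a majority.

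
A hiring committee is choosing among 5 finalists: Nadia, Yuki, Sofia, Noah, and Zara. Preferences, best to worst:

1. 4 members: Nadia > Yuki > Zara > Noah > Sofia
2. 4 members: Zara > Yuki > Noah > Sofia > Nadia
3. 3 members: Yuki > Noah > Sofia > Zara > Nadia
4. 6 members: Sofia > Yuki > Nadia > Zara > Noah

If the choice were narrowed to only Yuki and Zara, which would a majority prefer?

Voters preferring Yuki to Zara: 13; preferring Zara to Yuki: 4.
Yuki wins the head-to-head.

Yuki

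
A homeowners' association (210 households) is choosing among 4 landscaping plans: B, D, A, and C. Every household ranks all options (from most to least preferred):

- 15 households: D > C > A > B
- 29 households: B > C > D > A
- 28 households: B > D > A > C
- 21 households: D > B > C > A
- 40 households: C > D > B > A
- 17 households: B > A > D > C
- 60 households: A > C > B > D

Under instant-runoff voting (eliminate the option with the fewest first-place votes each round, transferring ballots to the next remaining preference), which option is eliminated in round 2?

C

Round 1: B 74, D 36, A 60, C 40. Eliminate D.
Round 2: B 95, A 60, C 55. Eliminate C.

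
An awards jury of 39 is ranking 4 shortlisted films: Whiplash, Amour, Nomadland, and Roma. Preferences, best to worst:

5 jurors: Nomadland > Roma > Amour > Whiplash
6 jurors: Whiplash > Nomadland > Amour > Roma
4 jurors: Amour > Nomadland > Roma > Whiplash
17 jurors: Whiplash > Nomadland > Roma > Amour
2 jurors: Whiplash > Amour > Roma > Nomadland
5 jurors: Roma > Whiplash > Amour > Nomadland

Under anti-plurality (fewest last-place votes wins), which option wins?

Last-place votes: Whiplash 9, Amour 17, Nomadland 7, Roma 6.
Roma is ranked last by the fewest voters, so Roma wins.

Roma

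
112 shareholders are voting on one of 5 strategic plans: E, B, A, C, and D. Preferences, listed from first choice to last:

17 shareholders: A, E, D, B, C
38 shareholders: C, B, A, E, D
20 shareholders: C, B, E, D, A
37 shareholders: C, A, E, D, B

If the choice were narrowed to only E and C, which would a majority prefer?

C

Voters preferring E to C: 17; preferring C to E: 95.
C wins the head-to-head.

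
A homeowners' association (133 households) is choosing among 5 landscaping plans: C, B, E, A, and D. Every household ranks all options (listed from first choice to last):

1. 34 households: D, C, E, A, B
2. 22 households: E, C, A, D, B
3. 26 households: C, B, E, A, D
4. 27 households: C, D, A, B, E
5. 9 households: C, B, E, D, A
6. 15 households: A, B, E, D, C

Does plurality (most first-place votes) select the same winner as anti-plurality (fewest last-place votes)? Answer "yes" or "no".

Plurality — first-place votes: C 62, B 0, E 22, A 15, D 34. Winner: C.
Anti-plurality — last-place votes: C 15, B 56, E 27, A 9, D 26. Winner: A.
The two methods disagree.

no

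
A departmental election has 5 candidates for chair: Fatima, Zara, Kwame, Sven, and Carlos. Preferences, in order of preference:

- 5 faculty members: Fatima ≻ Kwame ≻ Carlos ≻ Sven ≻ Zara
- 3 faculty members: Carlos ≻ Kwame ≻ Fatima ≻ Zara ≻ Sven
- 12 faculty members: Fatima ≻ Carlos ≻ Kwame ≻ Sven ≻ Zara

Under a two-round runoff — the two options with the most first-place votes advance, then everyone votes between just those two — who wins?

Round 1 first-place votes: Fatima 17, Zara 0, Kwame 0, Sven 0, Carlos 3.
Fatima and Carlos advance.
Runoff: Fatima is preferred to Carlos by 17 voters; Carlos by 3.
Fatima wins the runoff.

Fatima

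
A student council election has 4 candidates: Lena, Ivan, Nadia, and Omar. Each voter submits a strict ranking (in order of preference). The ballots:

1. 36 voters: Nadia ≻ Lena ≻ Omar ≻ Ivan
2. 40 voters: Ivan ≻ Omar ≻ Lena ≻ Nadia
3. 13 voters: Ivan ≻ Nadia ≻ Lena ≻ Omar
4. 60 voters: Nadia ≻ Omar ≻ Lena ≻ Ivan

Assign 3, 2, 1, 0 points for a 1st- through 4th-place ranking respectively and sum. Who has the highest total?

Nadia

Lena: 36·2 + 40·1 + 13·1 + 60·1 = 185
Ivan: 36·0 + 40·3 + 13·3 + 60·0 = 159
Nadia: 36·3 + 40·0 + 13·2 + 60·3 = 314
Omar: 36·1 + 40·2 + 13·0 + 60·2 = 236
Nadia has the highest Borda score (314).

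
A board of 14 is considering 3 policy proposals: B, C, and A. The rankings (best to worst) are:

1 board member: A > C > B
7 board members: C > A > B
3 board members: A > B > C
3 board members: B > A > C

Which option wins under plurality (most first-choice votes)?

C

First-place votes: B 3, C 7, A 4.
C has the most first-place votes.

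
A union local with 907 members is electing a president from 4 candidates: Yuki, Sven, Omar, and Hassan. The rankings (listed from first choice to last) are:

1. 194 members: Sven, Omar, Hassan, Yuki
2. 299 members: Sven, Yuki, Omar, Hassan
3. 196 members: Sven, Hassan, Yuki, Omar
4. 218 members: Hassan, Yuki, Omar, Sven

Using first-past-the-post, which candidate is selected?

Sven

First-place votes: Yuki 0, Sven 689, Omar 0, Hassan 218.
Sven has the most first-place votes.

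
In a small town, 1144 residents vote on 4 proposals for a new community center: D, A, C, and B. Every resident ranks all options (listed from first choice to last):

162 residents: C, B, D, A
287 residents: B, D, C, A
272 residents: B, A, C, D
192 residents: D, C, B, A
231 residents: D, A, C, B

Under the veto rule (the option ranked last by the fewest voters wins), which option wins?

C

Last-place votes: D 272, A 641, C 0, B 231.
C is ranked last by the fewest voters, so C wins.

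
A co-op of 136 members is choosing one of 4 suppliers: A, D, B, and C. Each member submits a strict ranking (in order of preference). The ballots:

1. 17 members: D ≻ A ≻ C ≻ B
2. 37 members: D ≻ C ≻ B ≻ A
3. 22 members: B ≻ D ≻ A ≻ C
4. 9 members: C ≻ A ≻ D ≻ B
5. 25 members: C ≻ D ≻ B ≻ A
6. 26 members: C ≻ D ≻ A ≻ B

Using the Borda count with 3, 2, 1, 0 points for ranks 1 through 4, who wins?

D

A: 17·2 + 37·0 + 22·1 + 9·2 + 25·0 + 26·1 = 100
D: 17·3 + 37·3 + 22·2 + 9·1 + 25·2 + 26·2 = 317
B: 17·0 + 37·1 + 22·3 + 9·0 + 25·1 + 26·0 = 128
C: 17·1 + 37·2 + 22·0 + 9·3 + 25·3 + 26·3 = 271
D has the highest Borda score (317).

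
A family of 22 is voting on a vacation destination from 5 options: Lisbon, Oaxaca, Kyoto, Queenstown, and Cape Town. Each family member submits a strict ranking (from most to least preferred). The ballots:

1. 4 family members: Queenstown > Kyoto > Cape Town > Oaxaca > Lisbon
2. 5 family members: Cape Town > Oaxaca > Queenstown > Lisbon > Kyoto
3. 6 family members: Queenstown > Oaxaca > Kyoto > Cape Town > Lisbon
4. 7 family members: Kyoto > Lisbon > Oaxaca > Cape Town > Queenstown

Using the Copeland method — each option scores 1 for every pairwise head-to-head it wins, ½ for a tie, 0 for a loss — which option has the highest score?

Oaxaca

Lisbon: loses to Oaxaca, Kyoto, Queenstown, and Cape Town → score 0.
Oaxaca: beats Lisbon, Queenstown, and Cape Town; ties Kyoto → score 3.5.
Kyoto: beats Lisbon and Cape Town; ties Oaxaca; loses to Queenstown → score 2.5.
Queenstown: beats Lisbon and Kyoto; loses to Oaxaca and Cape Town → score 2.
Cape Town: beats Lisbon and Queenstown; loses to Oaxaca and Kyoto → score 2.
Oaxaca has the best pairwise record.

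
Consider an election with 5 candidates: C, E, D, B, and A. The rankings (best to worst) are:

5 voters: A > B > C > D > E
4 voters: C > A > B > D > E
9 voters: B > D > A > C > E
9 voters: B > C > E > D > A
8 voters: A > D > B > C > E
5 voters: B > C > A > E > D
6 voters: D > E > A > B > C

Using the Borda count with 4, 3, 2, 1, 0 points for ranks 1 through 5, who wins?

C: 5·2 + 4·4 + 9·1 + 9·3 + 8·1 + 5·3 + 6·0 = 85
E: 5·0 + 4·0 + 9·0 + 9·2 + 8·0 + 5·1 + 6·3 = 41
D: 5·1 + 4·1 + 9·3 + 9·1 + 8·3 + 5·0 + 6·4 = 93
B: 5·3 + 4·2 + 9·4 + 9·4 + 8·2 + 5·4 + 6·1 = 137
A: 5·4 + 4·3 + 9·2 + 9·0 + 8·4 + 5·2 + 6·2 = 104
B has the highest Borda score (137).

B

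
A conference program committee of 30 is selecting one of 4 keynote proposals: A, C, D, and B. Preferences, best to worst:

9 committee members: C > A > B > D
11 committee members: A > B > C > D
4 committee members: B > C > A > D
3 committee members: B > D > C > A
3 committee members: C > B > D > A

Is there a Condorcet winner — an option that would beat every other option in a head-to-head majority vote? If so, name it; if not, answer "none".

none

Checking pairwise contests:
C beats A 19–11.
B beats C 18–12.
A beats D 24–6.
A beats B 20–10.
Every option loses at least one head-to-head, so there is no Condorcet winner.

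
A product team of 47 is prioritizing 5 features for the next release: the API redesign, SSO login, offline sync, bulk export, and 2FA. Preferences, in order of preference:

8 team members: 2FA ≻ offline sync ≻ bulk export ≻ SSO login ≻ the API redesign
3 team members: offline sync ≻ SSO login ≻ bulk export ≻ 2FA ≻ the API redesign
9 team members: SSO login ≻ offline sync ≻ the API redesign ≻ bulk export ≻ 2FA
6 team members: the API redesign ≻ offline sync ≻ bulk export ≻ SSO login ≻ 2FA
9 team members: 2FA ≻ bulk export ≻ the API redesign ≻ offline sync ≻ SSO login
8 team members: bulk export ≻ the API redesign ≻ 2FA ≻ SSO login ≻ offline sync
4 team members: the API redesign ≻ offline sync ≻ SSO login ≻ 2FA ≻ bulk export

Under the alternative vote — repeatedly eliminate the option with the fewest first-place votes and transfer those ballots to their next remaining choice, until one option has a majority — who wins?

the API redesign

Round 1: the API redesign 10, SSO login 9, offline sync 3, bulk export 8, 2FA 17. Eliminate offline sync.
Round 2: the API redesign 10, SSO login 12, bulk export 8, 2FA 17. Eliminate bulk export.
Round 3: the API redesign 18, SSO login 12, 2FA 17. Eliminate SSO login.
Round 4: the API redesign 27, 2FA 20. The API redesign has a majority.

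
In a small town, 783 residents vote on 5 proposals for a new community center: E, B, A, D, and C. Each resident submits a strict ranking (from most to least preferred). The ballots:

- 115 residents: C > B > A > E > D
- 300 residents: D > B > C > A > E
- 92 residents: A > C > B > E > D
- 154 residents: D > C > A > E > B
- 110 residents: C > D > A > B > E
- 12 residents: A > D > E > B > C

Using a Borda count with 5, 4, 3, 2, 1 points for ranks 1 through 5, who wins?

C

E: 115·2 + 300·1 + 92·2 + 154·2 + 110·1 + 12·3 = 1168
B: 115·4 + 300·4 + 92·3 + 154·1 + 110·2 + 12·2 = 2334
A: 115·3 + 300·2 + 92·5 + 154·3 + 110·3 + 12·5 = 2257
D: 115·1 + 300·5 + 92·1 + 154·5 + 110·4 + 12·4 = 2965
C: 115·5 + 300·3 + 92·4 + 154·4 + 110·5 + 12·1 = 3021
C has the highest Borda score (3021).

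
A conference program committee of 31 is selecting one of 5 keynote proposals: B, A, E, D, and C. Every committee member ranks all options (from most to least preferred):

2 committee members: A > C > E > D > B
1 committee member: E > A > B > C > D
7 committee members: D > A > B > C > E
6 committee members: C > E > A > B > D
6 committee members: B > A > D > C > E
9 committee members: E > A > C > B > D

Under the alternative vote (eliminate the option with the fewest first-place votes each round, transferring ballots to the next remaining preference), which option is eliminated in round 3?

Round 1: B 6, A 2, E 10, D 7, C 6. Eliminate A.
Round 2: B 6, E 10, D 7, C 8. Eliminate B.
Round 3: E 10, D 13, C 8. Eliminate C.

C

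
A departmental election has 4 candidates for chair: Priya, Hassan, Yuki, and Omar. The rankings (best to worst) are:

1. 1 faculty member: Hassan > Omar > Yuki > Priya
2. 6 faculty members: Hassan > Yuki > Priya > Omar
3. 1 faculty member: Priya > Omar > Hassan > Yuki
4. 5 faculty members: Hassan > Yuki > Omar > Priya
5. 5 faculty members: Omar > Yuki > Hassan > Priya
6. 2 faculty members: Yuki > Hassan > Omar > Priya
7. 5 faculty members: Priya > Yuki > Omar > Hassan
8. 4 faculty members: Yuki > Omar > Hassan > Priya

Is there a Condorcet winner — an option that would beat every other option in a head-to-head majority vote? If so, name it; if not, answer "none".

Yuki vs Priya: 23–6 for Yuki.
Yuki vs Hassan: 16–13 for Yuki.
Yuki vs Omar: 22–7 for Yuki.
Yuki beats every other option head-to-head.

Yuki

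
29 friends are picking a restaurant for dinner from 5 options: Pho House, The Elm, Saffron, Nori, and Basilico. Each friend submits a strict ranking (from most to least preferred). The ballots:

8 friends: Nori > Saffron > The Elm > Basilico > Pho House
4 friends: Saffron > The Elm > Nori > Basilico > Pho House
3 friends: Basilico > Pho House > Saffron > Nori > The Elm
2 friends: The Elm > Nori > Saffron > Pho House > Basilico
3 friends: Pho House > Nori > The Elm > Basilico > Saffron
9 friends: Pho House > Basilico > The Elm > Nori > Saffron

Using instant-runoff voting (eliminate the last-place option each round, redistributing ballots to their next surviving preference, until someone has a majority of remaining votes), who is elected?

Pho House

Round 1: Pho House 12, The Elm 2, Saffron 4, Nori 8, Basilico 3. Eliminate The Elm.
Round 2: Pho House 12, Saffron 4, Nori 10, Basilico 3. Eliminate Basilico.
Round 3: Pho House 15, Saffron 4, Nori 10. Pho House has a majority.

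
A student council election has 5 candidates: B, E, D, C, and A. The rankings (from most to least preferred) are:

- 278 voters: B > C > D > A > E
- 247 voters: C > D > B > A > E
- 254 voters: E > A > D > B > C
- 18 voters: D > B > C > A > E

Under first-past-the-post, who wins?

First-place votes: B 278, E 254, D 18, C 247, A 0.
B has the most first-place votes.

B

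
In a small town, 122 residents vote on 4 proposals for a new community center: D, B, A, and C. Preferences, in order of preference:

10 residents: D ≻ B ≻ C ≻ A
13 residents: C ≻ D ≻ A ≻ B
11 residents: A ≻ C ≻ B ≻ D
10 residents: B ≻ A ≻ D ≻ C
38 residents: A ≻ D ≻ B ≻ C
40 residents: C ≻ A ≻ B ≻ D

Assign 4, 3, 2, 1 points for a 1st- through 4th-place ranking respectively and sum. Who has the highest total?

D: 10·4 + 13·3 + 11·1 + 10·2 + 38·3 + 40·1 = 264
B: 10·3 + 13·1 + 11·2 + 10·4 + 38·2 + 40·2 = 261
A: 10·1 + 13·2 + 11·4 + 10·3 + 38·4 + 40·3 = 382
C: 10·2 + 13·4 + 11·3 + 10·1 + 38·1 + 40·4 = 313
A has the highest Borda score (382).

A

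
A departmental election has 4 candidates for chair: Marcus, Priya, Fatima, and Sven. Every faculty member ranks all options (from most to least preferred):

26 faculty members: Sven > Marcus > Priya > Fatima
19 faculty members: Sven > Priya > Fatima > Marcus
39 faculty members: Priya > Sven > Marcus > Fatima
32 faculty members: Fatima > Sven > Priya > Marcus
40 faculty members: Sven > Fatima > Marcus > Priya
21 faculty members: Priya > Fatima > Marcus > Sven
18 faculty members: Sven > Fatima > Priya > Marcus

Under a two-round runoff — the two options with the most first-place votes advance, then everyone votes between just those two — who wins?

Sven

Round 1 first-place votes: Marcus 0, Priya 60, Fatima 32, Sven 103.
Sven and Priya advance.
Runoff: Sven is preferred to Priya by 135 voters; Priya by 60.
Sven wins the runoff.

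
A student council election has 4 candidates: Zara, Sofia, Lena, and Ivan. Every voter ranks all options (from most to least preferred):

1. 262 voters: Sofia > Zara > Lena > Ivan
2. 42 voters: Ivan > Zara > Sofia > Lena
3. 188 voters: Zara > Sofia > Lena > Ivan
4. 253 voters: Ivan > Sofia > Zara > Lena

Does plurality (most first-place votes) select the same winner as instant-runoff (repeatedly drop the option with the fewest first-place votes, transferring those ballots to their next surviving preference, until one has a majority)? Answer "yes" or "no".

Plurality — first-place votes: Zara 188, Sofia 262, Lena 0, Ivan 295. Winner: Ivan.
Instant-runoff — R1 Zara 188, Sofia 262, Lena 0, Ivan 295 (Lena out); R2 Zara 188, Sofia 262, Ivan 295 (Zara out); R3 Sofia 450, Ivan 295 (Sofia winner). Winner: Sofia.
The two methods disagree.

no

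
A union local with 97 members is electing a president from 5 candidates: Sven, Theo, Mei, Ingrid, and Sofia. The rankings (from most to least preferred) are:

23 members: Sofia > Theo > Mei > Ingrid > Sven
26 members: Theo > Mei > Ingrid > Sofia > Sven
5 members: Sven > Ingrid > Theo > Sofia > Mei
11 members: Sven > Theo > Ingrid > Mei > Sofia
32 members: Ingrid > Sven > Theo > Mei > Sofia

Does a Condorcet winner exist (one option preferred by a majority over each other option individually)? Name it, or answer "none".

Theo

Theo vs Sven: 49–48 for Theo.
Theo vs Mei: 97–0 for Theo.
Theo vs Ingrid: 60–37 for Theo.
Theo vs Sofia: 74–23 for Theo.
Theo beats every other option head-to-head.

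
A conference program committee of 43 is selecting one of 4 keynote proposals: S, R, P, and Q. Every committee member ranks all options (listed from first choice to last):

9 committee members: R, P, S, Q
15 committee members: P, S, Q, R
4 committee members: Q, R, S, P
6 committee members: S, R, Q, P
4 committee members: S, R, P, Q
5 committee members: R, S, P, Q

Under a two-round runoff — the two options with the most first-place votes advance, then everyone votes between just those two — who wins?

R

Round 1 first-place votes: S 10, R 14, P 15, Q 4.
P and R advance.
Runoff: P is preferred to R by 15 voters; R by 28.
R wins the runoff.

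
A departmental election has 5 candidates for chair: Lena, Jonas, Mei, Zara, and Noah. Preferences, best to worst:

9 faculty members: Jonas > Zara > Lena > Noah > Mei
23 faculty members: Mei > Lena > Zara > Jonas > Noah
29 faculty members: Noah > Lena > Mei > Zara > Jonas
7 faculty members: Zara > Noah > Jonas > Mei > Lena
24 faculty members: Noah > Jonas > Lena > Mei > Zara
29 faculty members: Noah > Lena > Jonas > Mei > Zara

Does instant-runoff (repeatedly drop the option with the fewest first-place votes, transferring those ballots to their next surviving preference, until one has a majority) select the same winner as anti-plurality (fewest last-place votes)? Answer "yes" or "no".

no

Instant-runoff — R1 Lena 0, Jonas 9, Mei 23, Zara 7, Noah 82 (Noah winner). Winner: Noah.
Anti-plurality — last-place votes: Lena 7, Jonas 29, Mei 9, Zara 53, Noah 23. Winner: Lena.
The two methods disagree.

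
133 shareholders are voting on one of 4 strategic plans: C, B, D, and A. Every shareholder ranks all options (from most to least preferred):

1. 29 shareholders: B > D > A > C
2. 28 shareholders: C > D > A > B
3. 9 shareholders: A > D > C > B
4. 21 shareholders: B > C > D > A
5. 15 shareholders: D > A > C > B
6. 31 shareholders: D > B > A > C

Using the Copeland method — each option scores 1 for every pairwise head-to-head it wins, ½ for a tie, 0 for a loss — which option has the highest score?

C: loses to B, D, and A → score 0.
B: beats C and A; loses to D → score 2.
D: beats C, B, and A → score 3.
A: beats C; loses to B and D → score 1.
D has the best pairwise record.

D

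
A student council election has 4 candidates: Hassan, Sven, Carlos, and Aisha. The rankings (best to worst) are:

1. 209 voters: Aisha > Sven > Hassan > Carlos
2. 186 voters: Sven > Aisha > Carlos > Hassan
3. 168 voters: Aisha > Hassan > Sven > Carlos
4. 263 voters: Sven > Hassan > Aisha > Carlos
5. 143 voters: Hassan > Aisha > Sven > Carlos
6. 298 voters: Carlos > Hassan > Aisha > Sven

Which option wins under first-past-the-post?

Sven

First-place votes: Hassan 143, Sven 449, Carlos 298, Aisha 377.
Sven has the most first-place votes.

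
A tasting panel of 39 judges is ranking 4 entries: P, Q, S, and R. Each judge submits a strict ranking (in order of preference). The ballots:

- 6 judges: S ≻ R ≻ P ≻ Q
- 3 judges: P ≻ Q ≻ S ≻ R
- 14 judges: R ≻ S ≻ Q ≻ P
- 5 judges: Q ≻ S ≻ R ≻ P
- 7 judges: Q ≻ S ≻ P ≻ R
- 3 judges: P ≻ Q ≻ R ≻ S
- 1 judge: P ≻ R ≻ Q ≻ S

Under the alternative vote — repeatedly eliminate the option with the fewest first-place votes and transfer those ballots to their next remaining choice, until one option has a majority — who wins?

Round 1: P 7, Q 12, S 6, R 14. Eliminate S.
Round 2: P 7, Q 12, R 20. R has a majority.

R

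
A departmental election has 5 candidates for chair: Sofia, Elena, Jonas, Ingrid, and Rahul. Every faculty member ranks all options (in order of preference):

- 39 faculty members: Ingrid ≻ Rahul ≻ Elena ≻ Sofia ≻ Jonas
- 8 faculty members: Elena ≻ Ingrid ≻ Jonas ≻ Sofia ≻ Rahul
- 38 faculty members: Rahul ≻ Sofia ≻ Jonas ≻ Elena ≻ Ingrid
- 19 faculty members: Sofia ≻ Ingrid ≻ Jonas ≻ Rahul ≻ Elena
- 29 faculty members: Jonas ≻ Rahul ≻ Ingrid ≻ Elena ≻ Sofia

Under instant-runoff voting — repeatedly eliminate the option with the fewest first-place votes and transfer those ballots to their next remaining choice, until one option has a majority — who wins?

Round 1: Sofia 19, Elena 8, Jonas 29, Ingrid 39, Rahul 38. Eliminate Elena.
Round 2: Sofia 19, Jonas 29, Ingrid 47, Rahul 38. Eliminate Sofia.
Round 3: Jonas 29, Ingrid 66, Rahul 38. Eliminate Jonas.
Round 4: Ingrid 66, Rahul 67. Rahul has a majority.

Rahul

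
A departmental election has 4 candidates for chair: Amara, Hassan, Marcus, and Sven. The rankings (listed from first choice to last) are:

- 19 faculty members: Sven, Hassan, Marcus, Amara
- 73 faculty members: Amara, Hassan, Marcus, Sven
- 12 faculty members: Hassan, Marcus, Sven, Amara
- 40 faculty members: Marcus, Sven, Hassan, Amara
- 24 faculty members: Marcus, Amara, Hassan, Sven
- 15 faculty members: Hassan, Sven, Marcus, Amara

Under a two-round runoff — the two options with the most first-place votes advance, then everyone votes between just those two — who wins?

Round 1 first-place votes: Amara 73, Hassan 27, Marcus 64, Sven 19.
Amara and Marcus advance.
Runoff: Amara is preferred to Marcus by 73 voters; Marcus by 110.
Marcus wins the runoff.

Marcus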